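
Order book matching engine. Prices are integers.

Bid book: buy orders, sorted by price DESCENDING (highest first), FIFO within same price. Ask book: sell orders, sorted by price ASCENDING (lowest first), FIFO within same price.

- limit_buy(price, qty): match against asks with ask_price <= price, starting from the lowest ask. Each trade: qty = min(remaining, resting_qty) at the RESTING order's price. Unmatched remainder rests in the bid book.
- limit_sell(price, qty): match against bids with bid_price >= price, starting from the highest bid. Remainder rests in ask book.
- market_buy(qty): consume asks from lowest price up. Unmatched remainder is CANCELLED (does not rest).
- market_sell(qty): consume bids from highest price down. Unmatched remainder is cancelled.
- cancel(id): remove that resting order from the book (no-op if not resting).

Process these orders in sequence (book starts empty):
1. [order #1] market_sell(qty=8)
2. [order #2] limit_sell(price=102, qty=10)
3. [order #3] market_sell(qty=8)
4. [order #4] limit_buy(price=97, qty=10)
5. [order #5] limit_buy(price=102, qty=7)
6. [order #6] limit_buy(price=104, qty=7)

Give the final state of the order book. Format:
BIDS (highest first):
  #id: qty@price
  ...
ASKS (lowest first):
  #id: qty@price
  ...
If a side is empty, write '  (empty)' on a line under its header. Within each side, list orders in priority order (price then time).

Answer: BIDS (highest first):
  #6: 4@104
  #4: 10@97
ASKS (lowest first):
  (empty)

Derivation:
After op 1 [order #1] market_sell(qty=8): fills=none; bids=[-] asks=[-]
After op 2 [order #2] limit_sell(price=102, qty=10): fills=none; bids=[-] asks=[#2:10@102]
After op 3 [order #3] market_sell(qty=8): fills=none; bids=[-] asks=[#2:10@102]
After op 4 [order #4] limit_buy(price=97, qty=10): fills=none; bids=[#4:10@97] asks=[#2:10@102]
After op 5 [order #5] limit_buy(price=102, qty=7): fills=#5x#2:7@102; bids=[#4:10@97] asks=[#2:3@102]
After op 6 [order #6] limit_buy(price=104, qty=7): fills=#6x#2:3@102; bids=[#6:4@104 #4:10@97] asks=[-]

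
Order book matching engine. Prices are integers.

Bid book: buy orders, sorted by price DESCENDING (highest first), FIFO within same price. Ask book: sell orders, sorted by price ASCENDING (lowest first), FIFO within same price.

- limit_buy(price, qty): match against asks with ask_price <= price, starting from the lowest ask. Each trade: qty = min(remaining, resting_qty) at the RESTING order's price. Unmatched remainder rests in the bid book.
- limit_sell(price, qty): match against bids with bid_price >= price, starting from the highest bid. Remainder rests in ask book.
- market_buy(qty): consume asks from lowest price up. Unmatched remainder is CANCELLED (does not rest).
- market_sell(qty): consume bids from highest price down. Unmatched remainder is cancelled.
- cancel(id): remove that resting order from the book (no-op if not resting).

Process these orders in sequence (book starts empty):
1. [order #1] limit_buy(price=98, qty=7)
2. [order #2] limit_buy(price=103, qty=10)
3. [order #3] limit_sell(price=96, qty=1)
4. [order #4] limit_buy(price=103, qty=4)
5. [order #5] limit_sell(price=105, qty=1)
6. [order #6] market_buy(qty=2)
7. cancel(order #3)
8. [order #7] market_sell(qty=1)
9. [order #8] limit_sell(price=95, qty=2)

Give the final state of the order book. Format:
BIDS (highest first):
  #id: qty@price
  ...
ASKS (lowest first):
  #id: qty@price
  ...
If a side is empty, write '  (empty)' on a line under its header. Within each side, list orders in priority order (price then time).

Answer: BIDS (highest first):
  #2: 6@103
  #4: 4@103
  #1: 7@98
ASKS (lowest first):
  (empty)

Derivation:
After op 1 [order #1] limit_buy(price=98, qty=7): fills=none; bids=[#1:7@98] asks=[-]
After op 2 [order #2] limit_buy(price=103, qty=10): fills=none; bids=[#2:10@103 #1:7@98] asks=[-]
After op 3 [order #3] limit_sell(price=96, qty=1): fills=#2x#3:1@103; bids=[#2:9@103 #1:7@98] asks=[-]
After op 4 [order #4] limit_buy(price=103, qty=4): fills=none; bids=[#2:9@103 #4:4@103 #1:7@98] asks=[-]
After op 5 [order #5] limit_sell(price=105, qty=1): fills=none; bids=[#2:9@103 #4:4@103 #1:7@98] asks=[#5:1@105]
After op 6 [order #6] market_buy(qty=2): fills=#6x#5:1@105; bids=[#2:9@103 #4:4@103 #1:7@98] asks=[-]
After op 7 cancel(order #3): fills=none; bids=[#2:9@103 #4:4@103 #1:7@98] asks=[-]
After op 8 [order #7] market_sell(qty=1): fills=#2x#7:1@103; bids=[#2:8@103 #4:4@103 #1:7@98] asks=[-]
After op 9 [order #8] limit_sell(price=95, qty=2): fills=#2x#8:2@103; bids=[#2:6@103 #4:4@103 #1:7@98] asks=[-]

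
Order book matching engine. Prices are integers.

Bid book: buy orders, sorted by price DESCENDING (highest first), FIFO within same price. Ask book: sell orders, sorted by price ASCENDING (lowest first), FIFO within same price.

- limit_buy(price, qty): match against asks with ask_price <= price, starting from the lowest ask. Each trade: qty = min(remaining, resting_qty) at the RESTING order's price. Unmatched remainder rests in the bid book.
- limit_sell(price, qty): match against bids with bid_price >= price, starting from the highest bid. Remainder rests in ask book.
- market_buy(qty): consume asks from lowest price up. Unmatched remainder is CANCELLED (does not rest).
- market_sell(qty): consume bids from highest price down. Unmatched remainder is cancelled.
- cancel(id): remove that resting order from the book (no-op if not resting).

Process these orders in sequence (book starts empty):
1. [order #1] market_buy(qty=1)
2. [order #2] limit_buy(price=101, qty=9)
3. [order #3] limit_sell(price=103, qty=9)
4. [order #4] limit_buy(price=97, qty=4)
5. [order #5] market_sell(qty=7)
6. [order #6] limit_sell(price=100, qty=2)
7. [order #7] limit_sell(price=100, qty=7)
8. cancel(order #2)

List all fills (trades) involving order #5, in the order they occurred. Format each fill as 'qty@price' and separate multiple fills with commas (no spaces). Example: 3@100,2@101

Answer: 7@101

Derivation:
After op 1 [order #1] market_buy(qty=1): fills=none; bids=[-] asks=[-]
After op 2 [order #2] limit_buy(price=101, qty=9): fills=none; bids=[#2:9@101] asks=[-]
After op 3 [order #3] limit_sell(price=103, qty=9): fills=none; bids=[#2:9@101] asks=[#3:9@103]
After op 4 [order #4] limit_buy(price=97, qty=4): fills=none; bids=[#2:9@101 #4:4@97] asks=[#3:9@103]
After op 5 [order #5] market_sell(qty=7): fills=#2x#5:7@101; bids=[#2:2@101 #4:4@97] asks=[#3:9@103]
After op 6 [order #6] limit_sell(price=100, qty=2): fills=#2x#6:2@101; bids=[#4:4@97] asks=[#3:9@103]
After op 7 [order #7] limit_sell(price=100, qty=7): fills=none; bids=[#4:4@97] asks=[#7:7@100 #3:9@103]
After op 8 cancel(order #2): fills=none; bids=[#4:4@97] asks=[#7:7@100 #3:9@103]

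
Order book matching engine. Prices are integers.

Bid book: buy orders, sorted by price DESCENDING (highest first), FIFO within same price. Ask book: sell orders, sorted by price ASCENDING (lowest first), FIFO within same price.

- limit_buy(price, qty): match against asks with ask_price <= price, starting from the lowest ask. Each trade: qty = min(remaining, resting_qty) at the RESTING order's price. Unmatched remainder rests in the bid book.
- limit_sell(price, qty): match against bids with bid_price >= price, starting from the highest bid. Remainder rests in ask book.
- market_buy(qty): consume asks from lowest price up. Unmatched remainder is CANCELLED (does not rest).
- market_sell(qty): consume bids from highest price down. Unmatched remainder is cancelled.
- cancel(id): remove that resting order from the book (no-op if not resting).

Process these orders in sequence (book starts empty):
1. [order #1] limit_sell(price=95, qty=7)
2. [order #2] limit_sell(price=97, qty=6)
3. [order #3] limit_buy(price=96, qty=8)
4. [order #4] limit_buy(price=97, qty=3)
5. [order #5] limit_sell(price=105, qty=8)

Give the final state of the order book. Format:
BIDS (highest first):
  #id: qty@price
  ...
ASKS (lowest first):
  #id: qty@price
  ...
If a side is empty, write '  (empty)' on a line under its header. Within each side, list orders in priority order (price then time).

Answer: BIDS (highest first):
  #3: 1@96
ASKS (lowest first):
  #2: 3@97
  #5: 8@105

Derivation:
After op 1 [order #1] limit_sell(price=95, qty=7): fills=none; bids=[-] asks=[#1:7@95]
After op 2 [order #2] limit_sell(price=97, qty=6): fills=none; bids=[-] asks=[#1:7@95 #2:6@97]
After op 3 [order #3] limit_buy(price=96, qty=8): fills=#3x#1:7@95; bids=[#3:1@96] asks=[#2:6@97]
After op 4 [order #4] limit_buy(price=97, qty=3): fills=#4x#2:3@97; bids=[#3:1@96] asks=[#2:3@97]
After op 5 [order #5] limit_sell(price=105, qty=8): fills=none; bids=[#3:1@96] asks=[#2:3@97 #5:8@105]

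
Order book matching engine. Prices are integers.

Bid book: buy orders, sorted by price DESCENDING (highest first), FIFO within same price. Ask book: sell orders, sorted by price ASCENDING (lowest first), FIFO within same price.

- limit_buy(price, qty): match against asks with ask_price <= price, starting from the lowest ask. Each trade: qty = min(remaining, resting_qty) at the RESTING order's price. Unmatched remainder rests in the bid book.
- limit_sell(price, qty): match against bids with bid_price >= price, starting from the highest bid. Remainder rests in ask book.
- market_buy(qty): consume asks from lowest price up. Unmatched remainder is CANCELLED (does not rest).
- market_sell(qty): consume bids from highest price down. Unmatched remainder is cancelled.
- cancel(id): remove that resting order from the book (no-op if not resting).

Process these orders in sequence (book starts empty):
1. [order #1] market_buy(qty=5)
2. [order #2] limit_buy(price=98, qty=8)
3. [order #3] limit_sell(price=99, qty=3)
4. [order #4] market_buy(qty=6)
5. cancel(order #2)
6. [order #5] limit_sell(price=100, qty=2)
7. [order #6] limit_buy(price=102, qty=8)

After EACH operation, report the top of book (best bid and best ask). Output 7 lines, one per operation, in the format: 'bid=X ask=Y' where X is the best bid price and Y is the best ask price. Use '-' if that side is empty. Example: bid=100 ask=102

Answer: bid=- ask=-
bid=98 ask=-
bid=98 ask=99
bid=98 ask=-
bid=- ask=-
bid=- ask=100
bid=102 ask=-

Derivation:
After op 1 [order #1] market_buy(qty=5): fills=none; bids=[-] asks=[-]
After op 2 [order #2] limit_buy(price=98, qty=8): fills=none; bids=[#2:8@98] asks=[-]
After op 3 [order #3] limit_sell(price=99, qty=3): fills=none; bids=[#2:8@98] asks=[#3:3@99]
After op 4 [order #4] market_buy(qty=6): fills=#4x#3:3@99; bids=[#2:8@98] asks=[-]
After op 5 cancel(order #2): fills=none; bids=[-] asks=[-]
After op 6 [order #5] limit_sell(price=100, qty=2): fills=none; bids=[-] asks=[#5:2@100]
After op 7 [order #6] limit_buy(price=102, qty=8): fills=#6x#5:2@100; bids=[#6:6@102] asks=[-]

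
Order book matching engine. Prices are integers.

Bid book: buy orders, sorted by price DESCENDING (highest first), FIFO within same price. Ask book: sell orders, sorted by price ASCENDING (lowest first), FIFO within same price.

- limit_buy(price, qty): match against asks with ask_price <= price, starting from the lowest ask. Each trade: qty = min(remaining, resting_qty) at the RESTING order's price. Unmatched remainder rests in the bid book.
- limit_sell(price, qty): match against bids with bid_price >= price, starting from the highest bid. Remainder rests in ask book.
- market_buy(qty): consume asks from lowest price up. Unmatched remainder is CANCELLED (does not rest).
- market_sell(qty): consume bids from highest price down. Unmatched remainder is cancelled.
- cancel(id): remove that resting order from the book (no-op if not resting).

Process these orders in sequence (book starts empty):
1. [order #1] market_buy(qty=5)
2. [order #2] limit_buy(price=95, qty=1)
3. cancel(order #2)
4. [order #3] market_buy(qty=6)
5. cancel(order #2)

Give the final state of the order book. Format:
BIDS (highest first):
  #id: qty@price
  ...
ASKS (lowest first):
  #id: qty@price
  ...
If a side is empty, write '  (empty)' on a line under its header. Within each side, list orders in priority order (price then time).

Answer: BIDS (highest first):
  (empty)
ASKS (lowest first):
  (empty)

Derivation:
After op 1 [order #1] market_buy(qty=5): fills=none; bids=[-] asks=[-]
After op 2 [order #2] limit_buy(price=95, qty=1): fills=none; bids=[#2:1@95] asks=[-]
After op 3 cancel(order #2): fills=none; bids=[-] asks=[-]
After op 4 [order #3] market_buy(qty=6): fills=none; bids=[-] asks=[-]
After op 5 cancel(order #2): fills=none; bids=[-] asks=[-]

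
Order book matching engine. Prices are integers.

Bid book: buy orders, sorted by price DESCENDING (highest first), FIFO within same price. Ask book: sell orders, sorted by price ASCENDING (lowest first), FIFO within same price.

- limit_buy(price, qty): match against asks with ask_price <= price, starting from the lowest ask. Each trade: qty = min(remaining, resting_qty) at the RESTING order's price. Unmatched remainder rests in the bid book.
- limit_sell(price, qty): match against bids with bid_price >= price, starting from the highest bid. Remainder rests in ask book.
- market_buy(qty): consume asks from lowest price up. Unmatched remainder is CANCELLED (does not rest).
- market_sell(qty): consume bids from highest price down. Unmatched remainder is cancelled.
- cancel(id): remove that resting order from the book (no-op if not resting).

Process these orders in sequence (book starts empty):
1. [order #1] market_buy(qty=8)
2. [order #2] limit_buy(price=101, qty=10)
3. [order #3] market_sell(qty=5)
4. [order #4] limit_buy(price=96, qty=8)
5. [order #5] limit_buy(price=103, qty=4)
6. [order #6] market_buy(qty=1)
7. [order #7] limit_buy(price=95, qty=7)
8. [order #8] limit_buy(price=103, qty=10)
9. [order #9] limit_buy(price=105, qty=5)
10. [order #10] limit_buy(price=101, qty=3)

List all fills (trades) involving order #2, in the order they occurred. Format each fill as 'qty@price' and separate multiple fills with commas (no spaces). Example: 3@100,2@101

After op 1 [order #1] market_buy(qty=8): fills=none; bids=[-] asks=[-]
After op 2 [order #2] limit_buy(price=101, qty=10): fills=none; bids=[#2:10@101] asks=[-]
After op 3 [order #3] market_sell(qty=5): fills=#2x#3:5@101; bids=[#2:5@101] asks=[-]
After op 4 [order #4] limit_buy(price=96, qty=8): fills=none; bids=[#2:5@101 #4:8@96] asks=[-]
After op 5 [order #5] limit_buy(price=103, qty=4): fills=none; bids=[#5:4@103 #2:5@101 #4:8@96] asks=[-]
After op 6 [order #6] market_buy(qty=1): fills=none; bids=[#5:4@103 #2:5@101 #4:8@96] asks=[-]
After op 7 [order #7] limit_buy(price=95, qty=7): fills=none; bids=[#5:4@103 #2:5@101 #4:8@96 #7:7@95] asks=[-]
After op 8 [order #8] limit_buy(price=103, qty=10): fills=none; bids=[#5:4@103 #8:10@103 #2:5@101 #4:8@96 #7:7@95] asks=[-]
After op 9 [order #9] limit_buy(price=105, qty=5): fills=none; bids=[#9:5@105 #5:4@103 #8:10@103 #2:5@101 #4:8@96 #7:7@95] asks=[-]
After op 10 [order #10] limit_buy(price=101, qty=3): fills=none; bids=[#9:5@105 #5:4@103 #8:10@103 #2:5@101 #10:3@101 #4:8@96 #7:7@95] asks=[-]

Answer: 5@101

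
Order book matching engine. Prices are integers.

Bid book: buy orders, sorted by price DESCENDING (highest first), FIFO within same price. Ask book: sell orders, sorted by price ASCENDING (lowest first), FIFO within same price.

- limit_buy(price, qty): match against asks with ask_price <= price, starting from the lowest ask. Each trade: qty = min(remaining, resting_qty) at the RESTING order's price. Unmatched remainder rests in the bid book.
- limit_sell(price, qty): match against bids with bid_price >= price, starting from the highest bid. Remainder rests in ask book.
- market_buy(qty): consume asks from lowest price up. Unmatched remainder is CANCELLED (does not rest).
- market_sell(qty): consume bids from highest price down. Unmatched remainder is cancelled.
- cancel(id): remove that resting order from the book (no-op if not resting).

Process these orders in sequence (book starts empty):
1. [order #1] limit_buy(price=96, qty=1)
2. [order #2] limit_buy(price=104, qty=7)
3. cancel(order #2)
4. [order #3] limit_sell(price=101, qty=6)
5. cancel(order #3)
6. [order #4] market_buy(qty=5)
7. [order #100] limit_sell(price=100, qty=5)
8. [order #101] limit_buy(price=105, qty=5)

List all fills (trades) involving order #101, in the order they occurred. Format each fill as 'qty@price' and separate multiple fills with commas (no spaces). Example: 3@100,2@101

After op 1 [order #1] limit_buy(price=96, qty=1): fills=none; bids=[#1:1@96] asks=[-]
After op 2 [order #2] limit_buy(price=104, qty=7): fills=none; bids=[#2:7@104 #1:1@96] asks=[-]
After op 3 cancel(order #2): fills=none; bids=[#1:1@96] asks=[-]
After op 4 [order #3] limit_sell(price=101, qty=6): fills=none; bids=[#1:1@96] asks=[#3:6@101]
After op 5 cancel(order #3): fills=none; bids=[#1:1@96] asks=[-]
After op 6 [order #4] market_buy(qty=5): fills=none; bids=[#1:1@96] asks=[-]
After op 7 [order #100] limit_sell(price=100, qty=5): fills=none; bids=[#1:1@96] asks=[#100:5@100]
After op 8 [order #101] limit_buy(price=105, qty=5): fills=#101x#100:5@100; bids=[#1:1@96] asks=[-]

Answer: 5@100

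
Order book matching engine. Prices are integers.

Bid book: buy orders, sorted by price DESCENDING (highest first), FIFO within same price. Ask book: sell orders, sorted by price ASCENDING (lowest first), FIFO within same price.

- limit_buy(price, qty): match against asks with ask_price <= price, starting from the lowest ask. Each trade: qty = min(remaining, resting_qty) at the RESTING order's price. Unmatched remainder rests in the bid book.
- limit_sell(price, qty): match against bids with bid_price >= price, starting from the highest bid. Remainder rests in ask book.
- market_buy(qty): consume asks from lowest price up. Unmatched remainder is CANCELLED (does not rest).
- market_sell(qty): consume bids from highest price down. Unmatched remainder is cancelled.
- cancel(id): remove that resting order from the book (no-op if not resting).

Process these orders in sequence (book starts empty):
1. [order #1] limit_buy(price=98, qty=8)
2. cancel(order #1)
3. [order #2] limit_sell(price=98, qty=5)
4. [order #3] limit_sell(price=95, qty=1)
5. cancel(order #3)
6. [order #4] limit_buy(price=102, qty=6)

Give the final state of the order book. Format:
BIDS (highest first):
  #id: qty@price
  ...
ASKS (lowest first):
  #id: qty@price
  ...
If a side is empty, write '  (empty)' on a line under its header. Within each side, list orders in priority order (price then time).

After op 1 [order #1] limit_buy(price=98, qty=8): fills=none; bids=[#1:8@98] asks=[-]
After op 2 cancel(order #1): fills=none; bids=[-] asks=[-]
After op 3 [order #2] limit_sell(price=98, qty=5): fills=none; bids=[-] asks=[#2:5@98]
After op 4 [order #3] limit_sell(price=95, qty=1): fills=none; bids=[-] asks=[#3:1@95 #2:5@98]
After op 5 cancel(order #3): fills=none; bids=[-] asks=[#2:5@98]
After op 6 [order #4] limit_buy(price=102, qty=6): fills=#4x#2:5@98; bids=[#4:1@102] asks=[-]

Answer: BIDS (highest first):
  #4: 1@102
ASKS (lowest first):
  (empty)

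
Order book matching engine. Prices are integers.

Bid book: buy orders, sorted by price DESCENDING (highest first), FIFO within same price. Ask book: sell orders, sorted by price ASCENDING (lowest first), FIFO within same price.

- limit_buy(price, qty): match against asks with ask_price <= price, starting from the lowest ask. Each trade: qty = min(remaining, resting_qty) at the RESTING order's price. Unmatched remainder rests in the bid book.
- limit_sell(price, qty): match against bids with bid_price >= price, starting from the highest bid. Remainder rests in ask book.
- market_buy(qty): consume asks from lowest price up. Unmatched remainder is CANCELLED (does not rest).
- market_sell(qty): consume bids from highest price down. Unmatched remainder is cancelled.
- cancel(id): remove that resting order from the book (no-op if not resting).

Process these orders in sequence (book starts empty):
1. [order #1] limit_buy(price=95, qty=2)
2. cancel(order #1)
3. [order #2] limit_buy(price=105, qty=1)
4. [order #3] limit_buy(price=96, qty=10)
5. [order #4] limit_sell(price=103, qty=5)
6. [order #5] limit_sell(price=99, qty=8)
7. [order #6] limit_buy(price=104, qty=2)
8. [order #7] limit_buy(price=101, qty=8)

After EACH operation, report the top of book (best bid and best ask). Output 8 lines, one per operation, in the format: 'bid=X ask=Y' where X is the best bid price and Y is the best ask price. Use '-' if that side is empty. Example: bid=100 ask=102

After op 1 [order #1] limit_buy(price=95, qty=2): fills=none; bids=[#1:2@95] asks=[-]
After op 2 cancel(order #1): fills=none; bids=[-] asks=[-]
After op 3 [order #2] limit_buy(price=105, qty=1): fills=none; bids=[#2:1@105] asks=[-]
After op 4 [order #3] limit_buy(price=96, qty=10): fills=none; bids=[#2:1@105 #3:10@96] asks=[-]
After op 5 [order #4] limit_sell(price=103, qty=5): fills=#2x#4:1@105; bids=[#3:10@96] asks=[#4:4@103]
After op 6 [order #5] limit_sell(price=99, qty=8): fills=none; bids=[#3:10@96] asks=[#5:8@99 #4:4@103]
After op 7 [order #6] limit_buy(price=104, qty=2): fills=#6x#5:2@99; bids=[#3:10@96] asks=[#5:6@99 #4:4@103]
After op 8 [order #7] limit_buy(price=101, qty=8): fills=#7x#5:6@99; bids=[#7:2@101 #3:10@96] asks=[#4:4@103]

Answer: bid=95 ask=-
bid=- ask=-
bid=105 ask=-
bid=105 ask=-
bid=96 ask=103
bid=96 ask=99
bid=96 ask=99
bid=101 ask=103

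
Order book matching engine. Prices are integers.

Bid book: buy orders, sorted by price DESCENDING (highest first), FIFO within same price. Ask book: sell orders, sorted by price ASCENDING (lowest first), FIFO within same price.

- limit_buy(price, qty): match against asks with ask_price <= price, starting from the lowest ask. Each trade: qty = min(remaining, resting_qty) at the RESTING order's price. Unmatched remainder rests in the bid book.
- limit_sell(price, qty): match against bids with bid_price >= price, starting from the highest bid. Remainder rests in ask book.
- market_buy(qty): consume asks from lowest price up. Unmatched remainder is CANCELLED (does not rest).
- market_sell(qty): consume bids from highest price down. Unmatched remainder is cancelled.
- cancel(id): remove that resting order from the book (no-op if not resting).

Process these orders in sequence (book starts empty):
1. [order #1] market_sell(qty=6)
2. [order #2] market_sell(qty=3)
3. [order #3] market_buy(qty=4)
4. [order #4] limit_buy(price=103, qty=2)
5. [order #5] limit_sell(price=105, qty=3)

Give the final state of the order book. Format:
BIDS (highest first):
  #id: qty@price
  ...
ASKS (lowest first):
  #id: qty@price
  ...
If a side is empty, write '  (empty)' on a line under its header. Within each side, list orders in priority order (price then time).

Answer: BIDS (highest first):
  #4: 2@103
ASKS (lowest first):
  #5: 3@105

Derivation:
After op 1 [order #1] market_sell(qty=6): fills=none; bids=[-] asks=[-]
After op 2 [order #2] market_sell(qty=3): fills=none; bids=[-] asks=[-]
After op 3 [order #3] market_buy(qty=4): fills=none; bids=[-] asks=[-]
After op 4 [order #4] limit_buy(price=103, qty=2): fills=none; bids=[#4:2@103] asks=[-]
After op 5 [order #5] limit_sell(price=105, qty=3): fills=none; bids=[#4:2@103] asks=[#5:3@105]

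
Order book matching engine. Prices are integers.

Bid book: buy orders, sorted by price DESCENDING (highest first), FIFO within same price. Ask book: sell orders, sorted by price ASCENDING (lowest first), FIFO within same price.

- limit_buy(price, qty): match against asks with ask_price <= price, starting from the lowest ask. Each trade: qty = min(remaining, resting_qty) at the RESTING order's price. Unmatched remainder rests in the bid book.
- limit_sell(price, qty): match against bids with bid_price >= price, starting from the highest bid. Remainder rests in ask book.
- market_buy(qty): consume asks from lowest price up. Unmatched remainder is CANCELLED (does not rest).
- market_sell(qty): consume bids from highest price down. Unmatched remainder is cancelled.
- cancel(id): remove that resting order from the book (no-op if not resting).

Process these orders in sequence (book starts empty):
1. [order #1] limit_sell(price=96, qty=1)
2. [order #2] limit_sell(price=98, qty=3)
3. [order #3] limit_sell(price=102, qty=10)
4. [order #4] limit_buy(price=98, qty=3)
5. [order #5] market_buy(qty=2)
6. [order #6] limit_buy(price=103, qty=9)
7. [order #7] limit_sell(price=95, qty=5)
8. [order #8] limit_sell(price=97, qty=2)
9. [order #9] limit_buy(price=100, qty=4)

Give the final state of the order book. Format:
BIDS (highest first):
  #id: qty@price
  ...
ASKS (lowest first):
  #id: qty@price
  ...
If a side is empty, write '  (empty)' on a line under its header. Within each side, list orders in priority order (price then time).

After op 1 [order #1] limit_sell(price=96, qty=1): fills=none; bids=[-] asks=[#1:1@96]
After op 2 [order #2] limit_sell(price=98, qty=3): fills=none; bids=[-] asks=[#1:1@96 #2:3@98]
After op 3 [order #3] limit_sell(price=102, qty=10): fills=none; bids=[-] asks=[#1:1@96 #2:3@98 #3:10@102]
After op 4 [order #4] limit_buy(price=98, qty=3): fills=#4x#1:1@96 #4x#2:2@98; bids=[-] asks=[#2:1@98 #3:10@102]
After op 5 [order #5] market_buy(qty=2): fills=#5x#2:1@98 #5x#3:1@102; bids=[-] asks=[#3:9@102]
After op 6 [order #6] limit_buy(price=103, qty=9): fills=#6x#3:9@102; bids=[-] asks=[-]
After op 7 [order #7] limit_sell(price=95, qty=5): fills=none; bids=[-] asks=[#7:5@95]
After op 8 [order #8] limit_sell(price=97, qty=2): fills=none; bids=[-] asks=[#7:5@95 #8:2@97]
After op 9 [order #9] limit_buy(price=100, qty=4): fills=#9x#7:4@95; bids=[-] asks=[#7:1@95 #8:2@97]

Answer: BIDS (highest first):
  (empty)
ASKS (lowest first):
  #7: 1@95
  #8: 2@97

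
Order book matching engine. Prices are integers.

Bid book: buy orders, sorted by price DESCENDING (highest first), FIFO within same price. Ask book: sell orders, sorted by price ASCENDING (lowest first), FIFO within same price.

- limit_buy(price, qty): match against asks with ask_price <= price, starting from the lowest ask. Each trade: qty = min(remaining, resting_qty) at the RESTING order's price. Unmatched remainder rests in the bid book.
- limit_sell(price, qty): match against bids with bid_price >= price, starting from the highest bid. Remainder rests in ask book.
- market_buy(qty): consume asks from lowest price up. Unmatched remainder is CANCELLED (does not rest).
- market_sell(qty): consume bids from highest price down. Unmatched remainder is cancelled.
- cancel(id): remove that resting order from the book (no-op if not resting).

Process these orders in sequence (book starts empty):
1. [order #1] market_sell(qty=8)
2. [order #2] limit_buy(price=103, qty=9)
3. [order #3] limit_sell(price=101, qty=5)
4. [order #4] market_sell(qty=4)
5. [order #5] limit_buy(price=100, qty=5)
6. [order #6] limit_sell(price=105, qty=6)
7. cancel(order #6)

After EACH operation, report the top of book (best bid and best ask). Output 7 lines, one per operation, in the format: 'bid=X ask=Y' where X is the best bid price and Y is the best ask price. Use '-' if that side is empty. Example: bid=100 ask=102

Answer: bid=- ask=-
bid=103 ask=-
bid=103 ask=-
bid=- ask=-
bid=100 ask=-
bid=100 ask=105
bid=100 ask=-

Derivation:
After op 1 [order #1] market_sell(qty=8): fills=none; bids=[-] asks=[-]
After op 2 [order #2] limit_buy(price=103, qty=9): fills=none; bids=[#2:9@103] asks=[-]
After op 3 [order #3] limit_sell(price=101, qty=5): fills=#2x#3:5@103; bids=[#2:4@103] asks=[-]
After op 4 [order #4] market_sell(qty=4): fills=#2x#4:4@103; bids=[-] asks=[-]
After op 5 [order #5] limit_buy(price=100, qty=5): fills=none; bids=[#5:5@100] asks=[-]
After op 6 [order #6] limit_sell(price=105, qty=6): fills=none; bids=[#5:5@100] asks=[#6:6@105]
After op 7 cancel(order #6): fills=none; bids=[#5:5@100] asks=[-]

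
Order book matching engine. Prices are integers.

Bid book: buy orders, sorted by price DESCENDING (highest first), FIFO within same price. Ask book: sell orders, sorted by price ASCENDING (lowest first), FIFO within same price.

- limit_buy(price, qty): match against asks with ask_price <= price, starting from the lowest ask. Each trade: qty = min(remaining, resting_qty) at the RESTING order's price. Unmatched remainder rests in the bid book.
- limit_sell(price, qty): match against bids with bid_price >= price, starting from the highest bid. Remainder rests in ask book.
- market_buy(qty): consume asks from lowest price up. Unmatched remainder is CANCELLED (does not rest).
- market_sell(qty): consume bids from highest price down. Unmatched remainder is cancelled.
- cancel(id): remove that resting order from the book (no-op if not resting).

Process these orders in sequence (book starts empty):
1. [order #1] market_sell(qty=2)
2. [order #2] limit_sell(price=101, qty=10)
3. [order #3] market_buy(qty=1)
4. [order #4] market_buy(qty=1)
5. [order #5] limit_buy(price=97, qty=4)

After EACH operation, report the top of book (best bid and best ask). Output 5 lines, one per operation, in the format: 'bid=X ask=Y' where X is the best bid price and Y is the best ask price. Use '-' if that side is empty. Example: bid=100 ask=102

Answer: bid=- ask=-
bid=- ask=101
bid=- ask=101
bid=- ask=101
bid=97 ask=101

Derivation:
After op 1 [order #1] market_sell(qty=2): fills=none; bids=[-] asks=[-]
After op 2 [order #2] limit_sell(price=101, qty=10): fills=none; bids=[-] asks=[#2:10@101]
After op 3 [order #3] market_buy(qty=1): fills=#3x#2:1@101; bids=[-] asks=[#2:9@101]
After op 4 [order #4] market_buy(qty=1): fills=#4x#2:1@101; bids=[-] asks=[#2:8@101]
After op 5 [order #5] limit_buy(price=97, qty=4): fills=none; bids=[#5:4@97] asks=[#2:8@101]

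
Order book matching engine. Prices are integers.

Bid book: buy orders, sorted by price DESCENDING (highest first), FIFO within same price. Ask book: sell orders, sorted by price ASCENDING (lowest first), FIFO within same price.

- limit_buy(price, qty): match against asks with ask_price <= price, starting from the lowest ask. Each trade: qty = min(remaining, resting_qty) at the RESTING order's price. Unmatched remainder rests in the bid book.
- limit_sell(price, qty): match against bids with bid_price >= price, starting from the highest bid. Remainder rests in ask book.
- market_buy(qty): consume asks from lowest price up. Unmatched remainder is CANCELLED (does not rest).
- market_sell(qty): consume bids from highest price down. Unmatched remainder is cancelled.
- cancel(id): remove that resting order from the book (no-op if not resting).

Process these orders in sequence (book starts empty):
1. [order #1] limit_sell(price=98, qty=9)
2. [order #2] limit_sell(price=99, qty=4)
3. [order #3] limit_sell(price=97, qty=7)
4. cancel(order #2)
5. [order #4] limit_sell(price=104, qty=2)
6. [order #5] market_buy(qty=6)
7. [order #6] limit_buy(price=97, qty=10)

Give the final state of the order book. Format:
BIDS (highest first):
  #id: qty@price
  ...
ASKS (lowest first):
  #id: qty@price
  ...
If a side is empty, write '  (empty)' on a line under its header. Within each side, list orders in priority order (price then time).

Answer: BIDS (highest first):
  #6: 9@97
ASKS (lowest first):
  #1: 9@98
  #4: 2@104

Derivation:
After op 1 [order #1] limit_sell(price=98, qty=9): fills=none; bids=[-] asks=[#1:9@98]
After op 2 [order #2] limit_sell(price=99, qty=4): fills=none; bids=[-] asks=[#1:9@98 #2:4@99]
After op 3 [order #3] limit_sell(price=97, qty=7): fills=none; bids=[-] asks=[#3:7@97 #1:9@98 #2:4@99]
After op 4 cancel(order #2): fills=none; bids=[-] asks=[#3:7@97 #1:9@98]
After op 5 [order #4] limit_sell(price=104, qty=2): fills=none; bids=[-] asks=[#3:7@97 #1:9@98 #4:2@104]
After op 6 [order #5] market_buy(qty=6): fills=#5x#3:6@97; bids=[-] asks=[#3:1@97 #1:9@98 #4:2@104]
After op 7 [order #6] limit_buy(price=97, qty=10): fills=#6x#3:1@97; bids=[#6:9@97] asks=[#1:9@98 #4:2@104]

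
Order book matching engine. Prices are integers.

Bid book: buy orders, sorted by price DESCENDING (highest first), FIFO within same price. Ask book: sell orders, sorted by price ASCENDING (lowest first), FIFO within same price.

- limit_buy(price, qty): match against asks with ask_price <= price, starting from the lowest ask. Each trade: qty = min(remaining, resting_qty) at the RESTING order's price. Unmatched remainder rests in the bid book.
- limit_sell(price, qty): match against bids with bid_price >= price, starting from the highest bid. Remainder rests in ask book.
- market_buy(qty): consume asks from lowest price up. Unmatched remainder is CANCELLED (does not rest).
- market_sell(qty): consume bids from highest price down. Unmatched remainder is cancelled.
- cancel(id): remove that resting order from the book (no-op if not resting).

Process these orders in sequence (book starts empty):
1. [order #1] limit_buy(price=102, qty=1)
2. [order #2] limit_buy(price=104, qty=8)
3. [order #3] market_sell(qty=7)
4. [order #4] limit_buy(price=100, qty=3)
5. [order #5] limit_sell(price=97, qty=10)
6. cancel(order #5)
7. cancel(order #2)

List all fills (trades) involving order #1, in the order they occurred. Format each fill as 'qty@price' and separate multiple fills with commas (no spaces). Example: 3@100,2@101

Answer: 1@102

Derivation:
After op 1 [order #1] limit_buy(price=102, qty=1): fills=none; bids=[#1:1@102] asks=[-]
After op 2 [order #2] limit_buy(price=104, qty=8): fills=none; bids=[#2:8@104 #1:1@102] asks=[-]
After op 3 [order #3] market_sell(qty=7): fills=#2x#3:7@104; bids=[#2:1@104 #1:1@102] asks=[-]
After op 4 [order #4] limit_buy(price=100, qty=3): fills=none; bids=[#2:1@104 #1:1@102 #4:3@100] asks=[-]
After op 5 [order #5] limit_sell(price=97, qty=10): fills=#2x#5:1@104 #1x#5:1@102 #4x#5:3@100; bids=[-] asks=[#5:5@97]
After op 6 cancel(order #5): fills=none; bids=[-] asks=[-]
After op 7 cancel(order #2): fills=none; bids=[-] asks=[-]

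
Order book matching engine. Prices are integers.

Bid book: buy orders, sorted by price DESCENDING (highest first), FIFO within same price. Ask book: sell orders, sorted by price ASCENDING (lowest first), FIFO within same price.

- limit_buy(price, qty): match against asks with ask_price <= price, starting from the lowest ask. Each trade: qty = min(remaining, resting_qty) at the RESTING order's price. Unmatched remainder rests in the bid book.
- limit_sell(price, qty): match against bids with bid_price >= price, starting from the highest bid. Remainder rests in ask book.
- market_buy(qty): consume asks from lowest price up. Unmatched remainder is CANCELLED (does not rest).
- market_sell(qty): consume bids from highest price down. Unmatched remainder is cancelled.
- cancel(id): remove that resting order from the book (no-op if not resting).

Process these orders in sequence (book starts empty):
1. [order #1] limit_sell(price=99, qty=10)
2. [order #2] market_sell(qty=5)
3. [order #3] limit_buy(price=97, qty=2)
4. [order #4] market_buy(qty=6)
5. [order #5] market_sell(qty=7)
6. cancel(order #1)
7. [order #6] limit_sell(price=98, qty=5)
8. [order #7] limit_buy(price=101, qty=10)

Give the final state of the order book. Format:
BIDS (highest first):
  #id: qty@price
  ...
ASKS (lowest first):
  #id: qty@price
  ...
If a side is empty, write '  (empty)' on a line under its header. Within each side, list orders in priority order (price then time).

Answer: BIDS (highest first):
  #7: 5@101
ASKS (lowest first):
  (empty)

Derivation:
After op 1 [order #1] limit_sell(price=99, qty=10): fills=none; bids=[-] asks=[#1:10@99]
After op 2 [order #2] market_sell(qty=5): fills=none; bids=[-] asks=[#1:10@99]
After op 3 [order #3] limit_buy(price=97, qty=2): fills=none; bids=[#3:2@97] asks=[#1:10@99]
After op 4 [order #4] market_buy(qty=6): fills=#4x#1:6@99; bids=[#3:2@97] asks=[#1:4@99]
After op 5 [order #5] market_sell(qty=7): fills=#3x#5:2@97; bids=[-] asks=[#1:4@99]
After op 6 cancel(order #1): fills=none; bids=[-] asks=[-]
After op 7 [order #6] limit_sell(price=98, qty=5): fills=none; bids=[-] asks=[#6:5@98]
After op 8 [order #7] limit_buy(price=101, qty=10): fills=#7x#6:5@98; bids=[#7:5@101] asks=[-]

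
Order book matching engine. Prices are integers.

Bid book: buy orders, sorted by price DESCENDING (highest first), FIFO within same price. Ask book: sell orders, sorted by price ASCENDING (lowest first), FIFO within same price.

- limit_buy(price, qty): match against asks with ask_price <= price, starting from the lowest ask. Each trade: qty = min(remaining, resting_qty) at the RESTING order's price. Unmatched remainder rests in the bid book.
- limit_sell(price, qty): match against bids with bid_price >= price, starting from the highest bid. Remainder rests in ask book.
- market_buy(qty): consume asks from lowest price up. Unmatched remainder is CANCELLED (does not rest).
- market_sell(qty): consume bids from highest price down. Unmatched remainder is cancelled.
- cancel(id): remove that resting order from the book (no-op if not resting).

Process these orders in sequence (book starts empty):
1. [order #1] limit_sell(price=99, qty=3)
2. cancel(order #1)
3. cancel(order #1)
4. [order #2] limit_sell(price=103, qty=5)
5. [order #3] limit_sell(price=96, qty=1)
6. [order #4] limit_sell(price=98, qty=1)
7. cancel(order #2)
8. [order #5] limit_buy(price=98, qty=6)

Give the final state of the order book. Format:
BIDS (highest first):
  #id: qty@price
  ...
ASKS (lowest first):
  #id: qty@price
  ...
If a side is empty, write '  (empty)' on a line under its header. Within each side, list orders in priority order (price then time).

After op 1 [order #1] limit_sell(price=99, qty=3): fills=none; bids=[-] asks=[#1:3@99]
After op 2 cancel(order #1): fills=none; bids=[-] asks=[-]
After op 3 cancel(order #1): fills=none; bids=[-] asks=[-]
After op 4 [order #2] limit_sell(price=103, qty=5): fills=none; bids=[-] asks=[#2:5@103]
After op 5 [order #3] limit_sell(price=96, qty=1): fills=none; bids=[-] asks=[#3:1@96 #2:5@103]
After op 6 [order #4] limit_sell(price=98, qty=1): fills=none; bids=[-] asks=[#3:1@96 #4:1@98 #2:5@103]
After op 7 cancel(order #2): fills=none; bids=[-] asks=[#3:1@96 #4:1@98]
After op 8 [order #5] limit_buy(price=98, qty=6): fills=#5x#3:1@96 #5x#4:1@98; bids=[#5:4@98] asks=[-]

Answer: BIDS (highest first):
  #5: 4@98
ASKS (lowest first):
  (empty)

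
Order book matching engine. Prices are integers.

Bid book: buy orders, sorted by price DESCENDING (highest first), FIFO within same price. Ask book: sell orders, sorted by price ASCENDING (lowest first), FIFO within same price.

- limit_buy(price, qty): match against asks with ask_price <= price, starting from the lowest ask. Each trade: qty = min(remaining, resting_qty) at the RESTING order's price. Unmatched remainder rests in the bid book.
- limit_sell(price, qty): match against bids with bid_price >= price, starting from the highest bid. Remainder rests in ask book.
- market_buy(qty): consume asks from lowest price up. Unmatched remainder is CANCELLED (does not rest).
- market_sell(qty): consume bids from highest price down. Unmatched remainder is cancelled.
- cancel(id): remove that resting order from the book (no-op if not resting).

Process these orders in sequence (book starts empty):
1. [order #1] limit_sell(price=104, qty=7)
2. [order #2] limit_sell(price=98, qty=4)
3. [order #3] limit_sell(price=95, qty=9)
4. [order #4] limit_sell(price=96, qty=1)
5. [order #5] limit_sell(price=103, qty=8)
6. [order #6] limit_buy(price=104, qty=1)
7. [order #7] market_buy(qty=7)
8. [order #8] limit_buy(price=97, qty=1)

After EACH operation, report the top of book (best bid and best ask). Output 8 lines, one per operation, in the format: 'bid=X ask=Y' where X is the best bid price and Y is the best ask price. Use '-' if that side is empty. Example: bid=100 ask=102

Answer: bid=- ask=104
bid=- ask=98
bid=- ask=95
bid=- ask=95
bid=- ask=95
bid=- ask=95
bid=- ask=95
bid=- ask=96

Derivation:
After op 1 [order #1] limit_sell(price=104, qty=7): fills=none; bids=[-] asks=[#1:7@104]
After op 2 [order #2] limit_sell(price=98, qty=4): fills=none; bids=[-] asks=[#2:4@98 #1:7@104]
After op 3 [order #3] limit_sell(price=95, qty=9): fills=none; bids=[-] asks=[#3:9@95 #2:4@98 #1:7@104]
After op 4 [order #4] limit_sell(price=96, qty=1): fills=none; bids=[-] asks=[#3:9@95 #4:1@96 #2:4@98 #1:7@104]
After op 5 [order #5] limit_sell(price=103, qty=8): fills=none; bids=[-] asks=[#3:9@95 #4:1@96 #2:4@98 #5:8@103 #1:7@104]
After op 6 [order #6] limit_buy(price=104, qty=1): fills=#6x#3:1@95; bids=[-] asks=[#3:8@95 #4:1@96 #2:4@98 #5:8@103 #1:7@104]
After op 7 [order #7] market_buy(qty=7): fills=#7x#3:7@95; bids=[-] asks=[#3:1@95 #4:1@96 #2:4@98 #5:8@103 #1:7@104]
After op 8 [order #8] limit_buy(price=97, qty=1): fills=#8x#3:1@95; bids=[-] asks=[#4:1@96 #2:4@98 #5:8@103 #1:7@104]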